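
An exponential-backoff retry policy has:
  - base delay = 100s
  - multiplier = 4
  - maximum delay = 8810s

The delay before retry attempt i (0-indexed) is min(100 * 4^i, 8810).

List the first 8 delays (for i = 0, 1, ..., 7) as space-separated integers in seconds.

Computing each delay:
  i=0: min(100*4^0, 8810) = 100
  i=1: min(100*4^1, 8810) = 400
  i=2: min(100*4^2, 8810) = 1600
  i=3: min(100*4^3, 8810) = 6400
  i=4: min(100*4^4, 8810) = 8810
  i=5: min(100*4^5, 8810) = 8810
  i=6: min(100*4^6, 8810) = 8810
  i=7: min(100*4^7, 8810) = 8810

Answer: 100 400 1600 6400 8810 8810 8810 8810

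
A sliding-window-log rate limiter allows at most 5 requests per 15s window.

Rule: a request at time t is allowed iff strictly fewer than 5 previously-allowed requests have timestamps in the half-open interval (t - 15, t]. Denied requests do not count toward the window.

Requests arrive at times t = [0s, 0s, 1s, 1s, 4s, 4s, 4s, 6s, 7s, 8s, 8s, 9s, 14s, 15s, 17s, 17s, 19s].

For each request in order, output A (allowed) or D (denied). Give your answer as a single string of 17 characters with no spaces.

Answer: AAAAADDDDDDDDAAAA

Derivation:
Tracking allowed requests in the window:
  req#1 t=0s: ALLOW
  req#2 t=0s: ALLOW
  req#3 t=1s: ALLOW
  req#4 t=1s: ALLOW
  req#5 t=4s: ALLOW
  req#6 t=4s: DENY
  req#7 t=4s: DENY
  req#8 t=6s: DENY
  req#9 t=7s: DENY
  req#10 t=8s: DENY
  req#11 t=8s: DENY
  req#12 t=9s: DENY
  req#13 t=14s: DENY
  req#14 t=15s: ALLOW
  req#15 t=17s: ALLOW
  req#16 t=17s: ALLOW
  req#17 t=19s: ALLOW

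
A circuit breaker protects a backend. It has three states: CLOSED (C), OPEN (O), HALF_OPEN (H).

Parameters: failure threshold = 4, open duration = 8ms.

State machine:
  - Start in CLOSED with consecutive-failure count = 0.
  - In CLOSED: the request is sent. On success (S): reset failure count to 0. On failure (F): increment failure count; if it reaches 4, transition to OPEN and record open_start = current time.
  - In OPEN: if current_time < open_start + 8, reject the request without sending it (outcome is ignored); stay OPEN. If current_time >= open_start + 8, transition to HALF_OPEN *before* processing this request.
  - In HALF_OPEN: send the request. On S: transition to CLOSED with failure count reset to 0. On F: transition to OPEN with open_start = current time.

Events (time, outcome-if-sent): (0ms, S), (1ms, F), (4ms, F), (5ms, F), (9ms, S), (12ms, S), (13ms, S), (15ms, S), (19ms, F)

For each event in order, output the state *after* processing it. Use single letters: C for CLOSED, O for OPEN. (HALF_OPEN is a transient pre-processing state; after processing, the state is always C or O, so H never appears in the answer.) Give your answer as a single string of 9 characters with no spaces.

State after each event:
  event#1 t=0ms outcome=S: state=CLOSED
  event#2 t=1ms outcome=F: state=CLOSED
  event#3 t=4ms outcome=F: state=CLOSED
  event#4 t=5ms outcome=F: state=CLOSED
  event#5 t=9ms outcome=S: state=CLOSED
  event#6 t=12ms outcome=S: state=CLOSED
  event#7 t=13ms outcome=S: state=CLOSED
  event#8 t=15ms outcome=S: state=CLOSED
  event#9 t=19ms outcome=F: state=CLOSED

Answer: CCCCCCCCC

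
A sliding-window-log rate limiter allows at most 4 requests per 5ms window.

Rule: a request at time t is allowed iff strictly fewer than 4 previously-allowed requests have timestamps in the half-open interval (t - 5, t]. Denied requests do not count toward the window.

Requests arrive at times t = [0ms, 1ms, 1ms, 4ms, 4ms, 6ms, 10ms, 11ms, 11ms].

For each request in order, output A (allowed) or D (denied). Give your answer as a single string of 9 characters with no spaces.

Tracking allowed requests in the window:
  req#1 t=0ms: ALLOW
  req#2 t=1ms: ALLOW
  req#3 t=1ms: ALLOW
  req#4 t=4ms: ALLOW
  req#5 t=4ms: DENY
  req#6 t=6ms: ALLOW
  req#7 t=10ms: ALLOW
  req#8 t=11ms: ALLOW
  req#9 t=11ms: ALLOW

Answer: AAAADAAAA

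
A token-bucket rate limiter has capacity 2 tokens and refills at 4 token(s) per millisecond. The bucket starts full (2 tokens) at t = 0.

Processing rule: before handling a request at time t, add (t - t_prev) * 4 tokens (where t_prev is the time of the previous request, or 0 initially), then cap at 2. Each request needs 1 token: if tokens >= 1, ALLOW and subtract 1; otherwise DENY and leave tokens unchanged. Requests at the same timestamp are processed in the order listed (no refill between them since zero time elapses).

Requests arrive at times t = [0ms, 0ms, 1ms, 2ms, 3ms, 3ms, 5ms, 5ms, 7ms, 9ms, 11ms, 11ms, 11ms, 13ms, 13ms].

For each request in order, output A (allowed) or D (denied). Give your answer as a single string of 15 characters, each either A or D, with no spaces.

Simulating step by step:
  req#1 t=0ms: ALLOW
  req#2 t=0ms: ALLOW
  req#3 t=1ms: ALLOW
  req#4 t=2ms: ALLOW
  req#5 t=3ms: ALLOW
  req#6 t=3ms: ALLOW
  req#7 t=5ms: ALLOW
  req#8 t=5ms: ALLOW
  req#9 t=7ms: ALLOW
  req#10 t=9ms: ALLOW
  req#11 t=11ms: ALLOW
  req#12 t=11ms: ALLOW
  req#13 t=11ms: DENY
  req#14 t=13ms: ALLOW
  req#15 t=13ms: ALLOW

Answer: AAAAAAAAAAAADAA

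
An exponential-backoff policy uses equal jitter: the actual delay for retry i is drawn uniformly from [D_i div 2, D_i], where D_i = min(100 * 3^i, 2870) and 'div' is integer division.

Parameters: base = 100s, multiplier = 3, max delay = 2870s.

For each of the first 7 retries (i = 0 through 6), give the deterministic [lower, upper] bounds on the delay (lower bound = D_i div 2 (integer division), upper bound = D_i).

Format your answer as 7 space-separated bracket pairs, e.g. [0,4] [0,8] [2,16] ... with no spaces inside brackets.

Answer: [50,100] [150,300] [450,900] [1350,2700] [1435,2870] [1435,2870] [1435,2870]

Derivation:
Computing bounds per retry:
  i=0: D_i=min(100*3^0,2870)=100, bounds=[50,100]
  i=1: D_i=min(100*3^1,2870)=300, bounds=[150,300]
  i=2: D_i=min(100*3^2,2870)=900, bounds=[450,900]
  i=3: D_i=min(100*3^3,2870)=2700, bounds=[1350,2700]
  i=4: D_i=min(100*3^4,2870)=2870, bounds=[1435,2870]
  i=5: D_i=min(100*3^5,2870)=2870, bounds=[1435,2870]
  i=6: D_i=min(100*3^6,2870)=2870, bounds=[1435,2870]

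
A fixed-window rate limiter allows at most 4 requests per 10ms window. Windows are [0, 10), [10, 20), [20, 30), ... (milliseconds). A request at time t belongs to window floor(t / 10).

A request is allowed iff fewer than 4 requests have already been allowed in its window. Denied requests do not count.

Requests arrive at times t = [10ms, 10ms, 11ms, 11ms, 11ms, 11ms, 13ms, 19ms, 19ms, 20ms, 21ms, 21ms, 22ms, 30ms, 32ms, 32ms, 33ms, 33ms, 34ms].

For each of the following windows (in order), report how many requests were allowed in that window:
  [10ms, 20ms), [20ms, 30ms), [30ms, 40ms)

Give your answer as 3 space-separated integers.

Answer: 4 4 4

Derivation:
Processing requests:
  req#1 t=10ms (window 1): ALLOW
  req#2 t=10ms (window 1): ALLOW
  req#3 t=11ms (window 1): ALLOW
  req#4 t=11ms (window 1): ALLOW
  req#5 t=11ms (window 1): DENY
  req#6 t=11ms (window 1): DENY
  req#7 t=13ms (window 1): DENY
  req#8 t=19ms (window 1): DENY
  req#9 t=19ms (window 1): DENY
  req#10 t=20ms (window 2): ALLOW
  req#11 t=21ms (window 2): ALLOW
  req#12 t=21ms (window 2): ALLOW
  req#13 t=22ms (window 2): ALLOW
  req#14 t=30ms (window 3): ALLOW
  req#15 t=32ms (window 3): ALLOW
  req#16 t=32ms (window 3): ALLOW
  req#17 t=33ms (window 3): ALLOW
  req#18 t=33ms (window 3): DENY
  req#19 t=34ms (window 3): DENY

Allowed counts by window: 4 4 4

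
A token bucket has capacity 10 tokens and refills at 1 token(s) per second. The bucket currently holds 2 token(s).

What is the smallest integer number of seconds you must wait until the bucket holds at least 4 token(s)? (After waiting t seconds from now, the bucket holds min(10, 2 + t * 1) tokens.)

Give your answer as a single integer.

Answer: 2

Derivation:
Need 2 + t * 1 >= 4, so t >= 2/1.
Smallest integer t = ceil(2/1) = 2.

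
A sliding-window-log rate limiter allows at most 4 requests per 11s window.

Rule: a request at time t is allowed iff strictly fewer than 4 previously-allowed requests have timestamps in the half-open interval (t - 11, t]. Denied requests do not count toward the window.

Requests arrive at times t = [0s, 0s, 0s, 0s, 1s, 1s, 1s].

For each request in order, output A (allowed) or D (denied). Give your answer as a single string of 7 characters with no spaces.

Answer: AAAADDD

Derivation:
Tracking allowed requests in the window:
  req#1 t=0s: ALLOW
  req#2 t=0s: ALLOW
  req#3 t=0s: ALLOW
  req#4 t=0s: ALLOW
  req#5 t=1s: DENY
  req#6 t=1s: DENY
  req#7 t=1s: DENY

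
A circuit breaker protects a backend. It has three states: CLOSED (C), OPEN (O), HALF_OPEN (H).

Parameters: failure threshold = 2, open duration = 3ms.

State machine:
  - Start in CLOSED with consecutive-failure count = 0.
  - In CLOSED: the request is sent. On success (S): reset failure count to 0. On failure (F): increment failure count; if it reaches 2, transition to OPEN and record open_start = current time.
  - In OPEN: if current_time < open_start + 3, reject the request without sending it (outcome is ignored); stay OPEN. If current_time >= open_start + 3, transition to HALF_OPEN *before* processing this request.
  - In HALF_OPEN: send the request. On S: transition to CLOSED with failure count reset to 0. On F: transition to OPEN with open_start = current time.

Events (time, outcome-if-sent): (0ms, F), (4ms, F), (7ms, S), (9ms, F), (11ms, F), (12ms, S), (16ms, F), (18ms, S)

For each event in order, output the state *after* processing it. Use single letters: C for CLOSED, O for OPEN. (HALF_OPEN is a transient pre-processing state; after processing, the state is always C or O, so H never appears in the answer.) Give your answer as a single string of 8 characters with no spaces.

Answer: COCCOOOO

Derivation:
State after each event:
  event#1 t=0ms outcome=F: state=CLOSED
  event#2 t=4ms outcome=F: state=OPEN
  event#3 t=7ms outcome=S: state=CLOSED
  event#4 t=9ms outcome=F: state=CLOSED
  event#5 t=11ms outcome=F: state=OPEN
  event#6 t=12ms outcome=S: state=OPEN
  event#7 t=16ms outcome=F: state=OPEN
  event#8 t=18ms outcome=S: state=OPEN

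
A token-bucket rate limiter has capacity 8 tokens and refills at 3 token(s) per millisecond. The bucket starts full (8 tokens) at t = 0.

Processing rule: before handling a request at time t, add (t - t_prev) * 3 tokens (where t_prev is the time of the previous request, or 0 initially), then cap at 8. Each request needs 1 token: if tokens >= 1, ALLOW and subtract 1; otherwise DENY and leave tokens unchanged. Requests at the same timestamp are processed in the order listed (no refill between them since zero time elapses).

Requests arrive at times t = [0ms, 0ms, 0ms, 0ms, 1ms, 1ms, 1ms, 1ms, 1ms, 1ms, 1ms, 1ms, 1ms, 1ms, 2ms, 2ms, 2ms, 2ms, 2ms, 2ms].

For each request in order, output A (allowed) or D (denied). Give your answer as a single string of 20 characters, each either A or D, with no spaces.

Answer: AAAAAAAAAAADDDAAADDD

Derivation:
Simulating step by step:
  req#1 t=0ms: ALLOW
  req#2 t=0ms: ALLOW
  req#3 t=0ms: ALLOW
  req#4 t=0ms: ALLOW
  req#5 t=1ms: ALLOW
  req#6 t=1ms: ALLOW
  req#7 t=1ms: ALLOW
  req#8 t=1ms: ALLOW
  req#9 t=1ms: ALLOW
  req#10 t=1ms: ALLOW
  req#11 t=1ms: ALLOW
  req#12 t=1ms: DENY
  req#13 t=1ms: DENY
  req#14 t=1ms: DENY
  req#15 t=2ms: ALLOW
  req#16 t=2ms: ALLOW
  req#17 t=2ms: ALLOW
  req#18 t=2ms: DENY
  req#19 t=2ms: DENY
  req#20 t=2ms: DENY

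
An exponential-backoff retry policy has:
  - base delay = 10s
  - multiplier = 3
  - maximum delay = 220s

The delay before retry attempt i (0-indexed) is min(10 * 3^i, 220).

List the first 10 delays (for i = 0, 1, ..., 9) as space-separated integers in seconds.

Computing each delay:
  i=0: min(10*3^0, 220) = 10
  i=1: min(10*3^1, 220) = 30
  i=2: min(10*3^2, 220) = 90
  i=3: min(10*3^3, 220) = 220
  i=4: min(10*3^4, 220) = 220
  i=5: min(10*3^5, 220) = 220
  i=6: min(10*3^6, 220) = 220
  i=7: min(10*3^7, 220) = 220
  i=8: min(10*3^8, 220) = 220
  i=9: min(10*3^9, 220) = 220

Answer: 10 30 90 220 220 220 220 220 220 220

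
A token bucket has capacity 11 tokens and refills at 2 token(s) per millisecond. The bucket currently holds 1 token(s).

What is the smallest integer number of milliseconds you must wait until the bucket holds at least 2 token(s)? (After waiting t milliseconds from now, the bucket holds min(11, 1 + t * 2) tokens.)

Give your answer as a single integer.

Need 1 + t * 2 >= 2, so t >= 1/2.
Smallest integer t = ceil(1/2) = 1.

Answer: 1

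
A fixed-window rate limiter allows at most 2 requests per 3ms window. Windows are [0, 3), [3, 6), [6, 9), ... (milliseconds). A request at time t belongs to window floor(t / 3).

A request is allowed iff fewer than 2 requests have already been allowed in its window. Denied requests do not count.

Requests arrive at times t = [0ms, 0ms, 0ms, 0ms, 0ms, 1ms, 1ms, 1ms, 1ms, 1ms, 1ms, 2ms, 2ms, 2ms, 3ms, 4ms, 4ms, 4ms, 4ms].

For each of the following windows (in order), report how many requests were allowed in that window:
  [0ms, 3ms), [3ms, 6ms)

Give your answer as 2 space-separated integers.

Answer: 2 2

Derivation:
Processing requests:
  req#1 t=0ms (window 0): ALLOW
  req#2 t=0ms (window 0): ALLOW
  req#3 t=0ms (window 0): DENY
  req#4 t=0ms (window 0): DENY
  req#5 t=0ms (window 0): DENY
  req#6 t=1ms (window 0): DENY
  req#7 t=1ms (window 0): DENY
  req#8 t=1ms (window 0): DENY
  req#9 t=1ms (window 0): DENY
  req#10 t=1ms (window 0): DENY
  req#11 t=1ms (window 0): DENY
  req#12 t=2ms (window 0): DENY
  req#13 t=2ms (window 0): DENY
  req#14 t=2ms (window 0): DENY
  req#15 t=3ms (window 1): ALLOW
  req#16 t=4ms (window 1): ALLOW
  req#17 t=4ms (window 1): DENY
  req#18 t=4ms (window 1): DENY
  req#19 t=4ms (window 1): DENY

Allowed counts by window: 2 2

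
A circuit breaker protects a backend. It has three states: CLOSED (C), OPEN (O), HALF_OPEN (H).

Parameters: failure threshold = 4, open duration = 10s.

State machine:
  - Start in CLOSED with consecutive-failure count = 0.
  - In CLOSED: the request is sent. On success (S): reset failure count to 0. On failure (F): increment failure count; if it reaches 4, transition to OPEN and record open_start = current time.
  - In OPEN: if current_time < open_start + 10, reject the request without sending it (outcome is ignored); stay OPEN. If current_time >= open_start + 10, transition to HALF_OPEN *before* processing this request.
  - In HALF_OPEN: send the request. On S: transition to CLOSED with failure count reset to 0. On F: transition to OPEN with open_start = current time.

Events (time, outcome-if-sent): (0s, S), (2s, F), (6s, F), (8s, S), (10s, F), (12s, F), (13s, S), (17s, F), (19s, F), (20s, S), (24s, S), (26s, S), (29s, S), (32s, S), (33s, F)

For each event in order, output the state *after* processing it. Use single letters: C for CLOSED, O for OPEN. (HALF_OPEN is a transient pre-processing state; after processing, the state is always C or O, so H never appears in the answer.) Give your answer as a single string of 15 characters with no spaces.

Answer: CCCCCCCCCCCCCCC

Derivation:
State after each event:
  event#1 t=0s outcome=S: state=CLOSED
  event#2 t=2s outcome=F: state=CLOSED
  event#3 t=6s outcome=F: state=CLOSED
  event#4 t=8s outcome=S: state=CLOSED
  event#5 t=10s outcome=F: state=CLOSED
  event#6 t=12s outcome=F: state=CLOSED
  event#7 t=13s outcome=S: state=CLOSED
  event#8 t=17s outcome=F: state=CLOSED
  event#9 t=19s outcome=F: state=CLOSED
  event#10 t=20s outcome=S: state=CLOSED
  event#11 t=24s outcome=S: state=CLOSED
  event#12 t=26s outcome=S: state=CLOSED
  event#13 t=29s outcome=S: state=CLOSED
  event#14 t=32s outcome=S: state=CLOSED
  event#15 t=33s outcome=F: state=CLOSED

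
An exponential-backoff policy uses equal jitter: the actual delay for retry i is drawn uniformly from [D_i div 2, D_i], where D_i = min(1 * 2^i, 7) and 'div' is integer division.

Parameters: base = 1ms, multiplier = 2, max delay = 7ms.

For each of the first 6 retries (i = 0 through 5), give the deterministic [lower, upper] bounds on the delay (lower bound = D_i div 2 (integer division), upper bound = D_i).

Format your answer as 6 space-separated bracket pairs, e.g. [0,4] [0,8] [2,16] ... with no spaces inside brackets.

Computing bounds per retry:
  i=0: D_i=min(1*2^0,7)=1, bounds=[0,1]
  i=1: D_i=min(1*2^1,7)=2, bounds=[1,2]
  i=2: D_i=min(1*2^2,7)=4, bounds=[2,4]
  i=3: D_i=min(1*2^3,7)=7, bounds=[3,7]
  i=4: D_i=min(1*2^4,7)=7, bounds=[3,7]
  i=5: D_i=min(1*2^5,7)=7, bounds=[3,7]

Answer: [0,1] [1,2] [2,4] [3,7] [3,7] [3,7]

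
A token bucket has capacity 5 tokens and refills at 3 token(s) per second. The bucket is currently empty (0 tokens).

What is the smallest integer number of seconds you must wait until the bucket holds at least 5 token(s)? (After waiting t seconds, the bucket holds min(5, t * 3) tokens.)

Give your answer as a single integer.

Answer: 2

Derivation:
Need t * 3 >= 5, so t >= 5/3.
Smallest integer t = ceil(5/3) = 2.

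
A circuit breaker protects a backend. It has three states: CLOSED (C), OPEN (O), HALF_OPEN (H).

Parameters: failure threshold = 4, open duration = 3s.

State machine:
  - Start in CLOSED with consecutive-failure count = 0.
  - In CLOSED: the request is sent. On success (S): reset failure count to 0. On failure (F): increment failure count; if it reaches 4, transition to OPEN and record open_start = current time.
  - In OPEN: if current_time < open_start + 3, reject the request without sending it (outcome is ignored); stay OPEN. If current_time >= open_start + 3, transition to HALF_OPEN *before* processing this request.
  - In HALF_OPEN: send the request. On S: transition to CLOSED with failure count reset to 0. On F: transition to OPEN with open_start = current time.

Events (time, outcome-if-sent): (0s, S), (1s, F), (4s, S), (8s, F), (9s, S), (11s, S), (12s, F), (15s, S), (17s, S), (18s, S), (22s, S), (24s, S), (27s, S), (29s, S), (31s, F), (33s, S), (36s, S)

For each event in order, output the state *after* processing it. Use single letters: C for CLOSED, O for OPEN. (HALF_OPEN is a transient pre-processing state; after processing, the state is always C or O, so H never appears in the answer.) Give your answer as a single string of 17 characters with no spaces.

State after each event:
  event#1 t=0s outcome=S: state=CLOSED
  event#2 t=1s outcome=F: state=CLOSED
  event#3 t=4s outcome=S: state=CLOSED
  event#4 t=8s outcome=F: state=CLOSED
  event#5 t=9s outcome=S: state=CLOSED
  event#6 t=11s outcome=S: state=CLOSED
  event#7 t=12s outcome=F: state=CLOSED
  event#8 t=15s outcome=S: state=CLOSED
  event#9 t=17s outcome=S: state=CLOSED
  event#10 t=18s outcome=S: state=CLOSED
  event#11 t=22s outcome=S: state=CLOSED
  event#12 t=24s outcome=S: state=CLOSED
  event#13 t=27s outcome=S: state=CLOSED
  event#14 t=29s outcome=S: state=CLOSED
  event#15 t=31s outcome=F: state=CLOSED
  event#16 t=33s outcome=S: state=CLOSED
  event#17 t=36s outcome=S: state=CLOSED

Answer: CCCCCCCCCCCCCCCCC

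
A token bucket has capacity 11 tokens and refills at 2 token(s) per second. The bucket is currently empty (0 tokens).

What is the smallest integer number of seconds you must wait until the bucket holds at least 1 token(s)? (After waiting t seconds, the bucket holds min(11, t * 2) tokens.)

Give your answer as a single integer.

Need t * 2 >= 1, so t >= 1/2.
Smallest integer t = ceil(1/2) = 1.

Answer: 1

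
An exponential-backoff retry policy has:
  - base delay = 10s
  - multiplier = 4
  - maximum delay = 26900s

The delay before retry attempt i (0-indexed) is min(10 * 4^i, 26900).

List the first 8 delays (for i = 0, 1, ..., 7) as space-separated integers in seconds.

Answer: 10 40 160 640 2560 10240 26900 26900

Derivation:
Computing each delay:
  i=0: min(10*4^0, 26900) = 10
  i=1: min(10*4^1, 26900) = 40
  i=2: min(10*4^2, 26900) = 160
  i=3: min(10*4^3, 26900) = 640
  i=4: min(10*4^4, 26900) = 2560
  i=5: min(10*4^5, 26900) = 10240
  i=6: min(10*4^6, 26900) = 26900
  i=7: min(10*4^7, 26900) = 26900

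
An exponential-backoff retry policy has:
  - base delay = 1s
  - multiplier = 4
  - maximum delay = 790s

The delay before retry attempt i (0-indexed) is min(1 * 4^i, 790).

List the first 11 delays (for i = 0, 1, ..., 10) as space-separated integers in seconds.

Answer: 1 4 16 64 256 790 790 790 790 790 790

Derivation:
Computing each delay:
  i=0: min(1*4^0, 790) = 1
  i=1: min(1*4^1, 790) = 4
  i=2: min(1*4^2, 790) = 16
  i=3: min(1*4^3, 790) = 64
  i=4: min(1*4^4, 790) = 256
  i=5: min(1*4^5, 790) = 790
  i=6: min(1*4^6, 790) = 790
  i=7: min(1*4^7, 790) = 790
  i=8: min(1*4^8, 790) = 790
  i=9: min(1*4^9, 790) = 790
  i=10: min(1*4^10, 790) = 790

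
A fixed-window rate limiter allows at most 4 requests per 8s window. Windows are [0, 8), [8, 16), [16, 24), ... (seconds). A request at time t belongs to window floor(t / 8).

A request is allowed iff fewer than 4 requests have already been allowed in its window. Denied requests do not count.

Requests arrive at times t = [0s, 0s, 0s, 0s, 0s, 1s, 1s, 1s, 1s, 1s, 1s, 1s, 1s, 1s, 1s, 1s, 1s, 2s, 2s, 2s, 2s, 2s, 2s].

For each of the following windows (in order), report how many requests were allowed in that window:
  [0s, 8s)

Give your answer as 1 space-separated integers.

Answer: 4

Derivation:
Processing requests:
  req#1 t=0s (window 0): ALLOW
  req#2 t=0s (window 0): ALLOW
  req#3 t=0s (window 0): ALLOW
  req#4 t=0s (window 0): ALLOW
  req#5 t=0s (window 0): DENY
  req#6 t=1s (window 0): DENY
  req#7 t=1s (window 0): DENY
  req#8 t=1s (window 0): DENY
  req#9 t=1s (window 0): DENY
  req#10 t=1s (window 0): DENY
  req#11 t=1s (window 0): DENY
  req#12 t=1s (window 0): DENY
  req#13 t=1s (window 0): DENY
  req#14 t=1s (window 0): DENY
  req#15 t=1s (window 0): DENY
  req#16 t=1s (window 0): DENY
  req#17 t=1s (window 0): DENY
  req#18 t=2s (window 0): DENY
  req#19 t=2s (window 0): DENY
  req#20 t=2s (window 0): DENY
  req#21 t=2s (window 0): DENY
  req#22 t=2s (window 0): DENY
  req#23 t=2s (window 0): DENY

Allowed counts by window: 4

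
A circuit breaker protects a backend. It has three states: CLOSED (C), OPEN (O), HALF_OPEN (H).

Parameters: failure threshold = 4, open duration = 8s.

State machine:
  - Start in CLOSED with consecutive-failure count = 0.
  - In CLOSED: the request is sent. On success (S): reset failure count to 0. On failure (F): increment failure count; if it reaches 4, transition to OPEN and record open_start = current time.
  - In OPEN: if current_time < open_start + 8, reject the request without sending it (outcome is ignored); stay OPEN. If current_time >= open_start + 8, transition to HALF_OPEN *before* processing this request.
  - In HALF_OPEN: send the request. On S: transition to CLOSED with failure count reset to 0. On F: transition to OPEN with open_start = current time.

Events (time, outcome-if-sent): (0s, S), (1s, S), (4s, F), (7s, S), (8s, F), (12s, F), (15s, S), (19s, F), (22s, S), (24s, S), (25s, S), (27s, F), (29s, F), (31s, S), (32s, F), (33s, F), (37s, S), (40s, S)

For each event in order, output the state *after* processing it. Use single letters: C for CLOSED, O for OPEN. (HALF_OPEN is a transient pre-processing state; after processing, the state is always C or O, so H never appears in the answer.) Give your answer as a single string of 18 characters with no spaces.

Answer: CCCCCCCCCCCCCCCCCC

Derivation:
State after each event:
  event#1 t=0s outcome=S: state=CLOSED
  event#2 t=1s outcome=S: state=CLOSED
  event#3 t=4s outcome=F: state=CLOSED
  event#4 t=7s outcome=S: state=CLOSED
  event#5 t=8s outcome=F: state=CLOSED
  event#6 t=12s outcome=F: state=CLOSED
  event#7 t=15s outcome=S: state=CLOSED
  event#8 t=19s outcome=F: state=CLOSED
  event#9 t=22s outcome=S: state=CLOSED
  event#10 t=24s outcome=S: state=CLOSED
  event#11 t=25s outcome=S: state=CLOSED
  event#12 t=27s outcome=F: state=CLOSED
  event#13 t=29s outcome=F: state=CLOSED
  event#14 t=31s outcome=S: state=CLOSED
  event#15 t=32s outcome=F: state=CLOSED
  event#16 t=33s outcome=F: state=CLOSED
  event#17 t=37s outcome=S: state=CLOSED
  event#18 t=40s outcome=S: state=CLOSED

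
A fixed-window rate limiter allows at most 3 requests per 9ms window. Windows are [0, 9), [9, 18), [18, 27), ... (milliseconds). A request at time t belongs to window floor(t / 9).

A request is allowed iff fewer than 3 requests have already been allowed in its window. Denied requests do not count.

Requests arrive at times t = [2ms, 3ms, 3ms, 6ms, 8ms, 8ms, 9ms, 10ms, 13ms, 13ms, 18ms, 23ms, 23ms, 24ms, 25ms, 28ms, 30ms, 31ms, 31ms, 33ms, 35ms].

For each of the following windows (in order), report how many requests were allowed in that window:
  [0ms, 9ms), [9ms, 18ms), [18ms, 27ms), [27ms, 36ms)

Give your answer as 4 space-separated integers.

Processing requests:
  req#1 t=2ms (window 0): ALLOW
  req#2 t=3ms (window 0): ALLOW
  req#3 t=3ms (window 0): ALLOW
  req#4 t=6ms (window 0): DENY
  req#5 t=8ms (window 0): DENY
  req#6 t=8ms (window 0): DENY
  req#7 t=9ms (window 1): ALLOW
  req#8 t=10ms (window 1): ALLOW
  req#9 t=13ms (window 1): ALLOW
  req#10 t=13ms (window 1): DENY
  req#11 t=18ms (window 2): ALLOW
  req#12 t=23ms (window 2): ALLOW
  req#13 t=23ms (window 2): ALLOW
  req#14 t=24ms (window 2): DENY
  req#15 t=25ms (window 2): DENY
  req#16 t=28ms (window 3): ALLOW
  req#17 t=30ms (window 3): ALLOW
  req#18 t=31ms (window 3): ALLOW
  req#19 t=31ms (window 3): DENY
  req#20 t=33ms (window 3): DENY
  req#21 t=35ms (window 3): DENY

Allowed counts by window: 3 3 3 3

Answer: 3 3 3 3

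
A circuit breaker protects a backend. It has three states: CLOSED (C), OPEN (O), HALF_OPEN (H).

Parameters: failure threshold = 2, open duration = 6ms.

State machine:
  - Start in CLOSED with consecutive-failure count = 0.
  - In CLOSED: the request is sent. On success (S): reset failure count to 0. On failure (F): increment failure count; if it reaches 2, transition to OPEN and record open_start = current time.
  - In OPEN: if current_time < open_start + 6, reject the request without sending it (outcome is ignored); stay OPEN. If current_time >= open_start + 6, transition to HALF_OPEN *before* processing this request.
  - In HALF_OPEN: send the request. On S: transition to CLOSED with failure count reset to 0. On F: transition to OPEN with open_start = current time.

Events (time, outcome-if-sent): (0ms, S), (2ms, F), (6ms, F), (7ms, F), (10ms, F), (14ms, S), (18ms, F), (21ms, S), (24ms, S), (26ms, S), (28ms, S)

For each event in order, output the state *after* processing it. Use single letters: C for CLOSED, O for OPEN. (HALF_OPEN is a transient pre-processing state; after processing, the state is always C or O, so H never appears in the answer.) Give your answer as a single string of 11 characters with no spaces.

State after each event:
  event#1 t=0ms outcome=S: state=CLOSED
  event#2 t=2ms outcome=F: state=CLOSED
  event#3 t=6ms outcome=F: state=OPEN
  event#4 t=7ms outcome=F: state=OPEN
  event#5 t=10ms outcome=F: state=OPEN
  event#6 t=14ms outcome=S: state=CLOSED
  event#7 t=18ms outcome=F: state=CLOSED
  event#8 t=21ms outcome=S: state=CLOSED
  event#9 t=24ms outcome=S: state=CLOSED
  event#10 t=26ms outcome=S: state=CLOSED
  event#11 t=28ms outcome=S: state=CLOSED

Answer: CCOOOCCCCCC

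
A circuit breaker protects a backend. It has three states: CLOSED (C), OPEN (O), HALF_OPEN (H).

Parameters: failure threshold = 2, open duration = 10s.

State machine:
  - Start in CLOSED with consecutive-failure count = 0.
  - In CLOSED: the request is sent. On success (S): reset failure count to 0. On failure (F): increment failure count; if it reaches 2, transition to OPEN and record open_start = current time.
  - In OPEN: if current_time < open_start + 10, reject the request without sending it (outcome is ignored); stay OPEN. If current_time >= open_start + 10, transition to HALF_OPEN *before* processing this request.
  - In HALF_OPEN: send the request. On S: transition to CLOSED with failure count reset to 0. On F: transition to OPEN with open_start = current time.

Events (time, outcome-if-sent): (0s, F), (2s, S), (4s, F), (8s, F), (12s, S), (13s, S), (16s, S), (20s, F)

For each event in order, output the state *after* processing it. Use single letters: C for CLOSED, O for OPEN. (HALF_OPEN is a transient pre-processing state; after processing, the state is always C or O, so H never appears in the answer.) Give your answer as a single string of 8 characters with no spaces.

State after each event:
  event#1 t=0s outcome=F: state=CLOSED
  event#2 t=2s outcome=S: state=CLOSED
  event#3 t=4s outcome=F: state=CLOSED
  event#4 t=8s outcome=F: state=OPEN
  event#5 t=12s outcome=S: state=OPEN
  event#6 t=13s outcome=S: state=OPEN
  event#7 t=16s outcome=S: state=OPEN
  event#8 t=20s outcome=F: state=OPEN

Answer: CCCOOOOO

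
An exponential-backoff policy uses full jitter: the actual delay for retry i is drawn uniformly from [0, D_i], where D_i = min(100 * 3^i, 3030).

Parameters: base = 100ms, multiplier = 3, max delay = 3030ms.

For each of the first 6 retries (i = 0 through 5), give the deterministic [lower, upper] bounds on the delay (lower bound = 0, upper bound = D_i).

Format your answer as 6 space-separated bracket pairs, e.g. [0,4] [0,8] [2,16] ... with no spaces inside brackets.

Computing bounds per retry:
  i=0: D_i=min(100*3^0,3030)=100, bounds=[0,100]
  i=1: D_i=min(100*3^1,3030)=300, bounds=[0,300]
  i=2: D_i=min(100*3^2,3030)=900, bounds=[0,900]
  i=3: D_i=min(100*3^3,3030)=2700, bounds=[0,2700]
  i=4: D_i=min(100*3^4,3030)=3030, bounds=[0,3030]
  i=5: D_i=min(100*3^5,3030)=3030, bounds=[0,3030]

Answer: [0,100] [0,300] [0,900] [0,2700] [0,3030] [0,3030]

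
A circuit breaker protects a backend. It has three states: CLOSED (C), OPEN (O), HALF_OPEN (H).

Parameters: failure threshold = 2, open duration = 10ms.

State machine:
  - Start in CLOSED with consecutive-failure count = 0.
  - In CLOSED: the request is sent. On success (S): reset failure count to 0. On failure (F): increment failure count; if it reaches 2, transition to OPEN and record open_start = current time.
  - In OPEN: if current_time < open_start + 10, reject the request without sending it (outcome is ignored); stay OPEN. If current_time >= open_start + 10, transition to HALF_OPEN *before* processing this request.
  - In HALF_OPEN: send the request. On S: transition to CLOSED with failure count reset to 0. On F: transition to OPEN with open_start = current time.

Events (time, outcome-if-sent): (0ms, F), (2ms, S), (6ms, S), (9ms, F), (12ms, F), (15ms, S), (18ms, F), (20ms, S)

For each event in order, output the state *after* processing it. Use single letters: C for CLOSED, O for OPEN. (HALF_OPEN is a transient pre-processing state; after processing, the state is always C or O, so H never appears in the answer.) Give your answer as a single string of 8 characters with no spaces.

State after each event:
  event#1 t=0ms outcome=F: state=CLOSED
  event#2 t=2ms outcome=S: state=CLOSED
  event#3 t=6ms outcome=S: state=CLOSED
  event#4 t=9ms outcome=F: state=CLOSED
  event#5 t=12ms outcome=F: state=OPEN
  event#6 t=15ms outcome=S: state=OPEN
  event#7 t=18ms outcome=F: state=OPEN
  event#8 t=20ms outcome=S: state=OPEN

Answer: CCCCOOOO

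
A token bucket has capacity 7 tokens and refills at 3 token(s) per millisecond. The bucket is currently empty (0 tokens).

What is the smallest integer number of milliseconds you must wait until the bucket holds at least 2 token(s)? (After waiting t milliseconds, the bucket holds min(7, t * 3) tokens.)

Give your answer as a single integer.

Answer: 1

Derivation:
Need t * 3 >= 2, so t >= 2/3.
Smallest integer t = ceil(2/3) = 1.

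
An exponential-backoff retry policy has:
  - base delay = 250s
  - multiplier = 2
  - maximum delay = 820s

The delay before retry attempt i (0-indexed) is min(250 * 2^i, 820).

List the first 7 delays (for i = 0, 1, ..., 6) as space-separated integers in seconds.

Answer: 250 500 820 820 820 820 820

Derivation:
Computing each delay:
  i=0: min(250*2^0, 820) = 250
  i=1: min(250*2^1, 820) = 500
  i=2: min(250*2^2, 820) = 820
  i=3: min(250*2^3, 820) = 820
  i=4: min(250*2^4, 820) = 820
  i=5: min(250*2^5, 820) = 820
  i=6: min(250*2^6, 820) = 820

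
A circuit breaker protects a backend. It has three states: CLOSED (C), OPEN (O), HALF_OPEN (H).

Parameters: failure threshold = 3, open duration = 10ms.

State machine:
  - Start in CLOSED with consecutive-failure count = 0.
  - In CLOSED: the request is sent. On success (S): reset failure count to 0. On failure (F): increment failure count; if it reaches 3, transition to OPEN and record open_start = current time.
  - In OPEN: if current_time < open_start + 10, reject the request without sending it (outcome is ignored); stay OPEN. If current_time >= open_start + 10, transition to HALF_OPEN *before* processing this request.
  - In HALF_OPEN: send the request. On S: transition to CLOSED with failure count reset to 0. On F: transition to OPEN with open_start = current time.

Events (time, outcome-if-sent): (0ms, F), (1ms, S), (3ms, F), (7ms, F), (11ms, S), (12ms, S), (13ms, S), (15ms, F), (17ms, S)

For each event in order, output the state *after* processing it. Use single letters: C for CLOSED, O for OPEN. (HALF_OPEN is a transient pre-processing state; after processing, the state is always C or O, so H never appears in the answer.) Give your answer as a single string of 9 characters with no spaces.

State after each event:
  event#1 t=0ms outcome=F: state=CLOSED
  event#2 t=1ms outcome=S: state=CLOSED
  event#3 t=3ms outcome=F: state=CLOSED
  event#4 t=7ms outcome=F: state=CLOSED
  event#5 t=11ms outcome=S: state=CLOSED
  event#6 t=12ms outcome=S: state=CLOSED
  event#7 t=13ms outcome=S: state=CLOSED
  event#8 t=15ms outcome=F: state=CLOSED
  event#9 t=17ms outcome=S: state=CLOSED

Answer: CCCCCCCCC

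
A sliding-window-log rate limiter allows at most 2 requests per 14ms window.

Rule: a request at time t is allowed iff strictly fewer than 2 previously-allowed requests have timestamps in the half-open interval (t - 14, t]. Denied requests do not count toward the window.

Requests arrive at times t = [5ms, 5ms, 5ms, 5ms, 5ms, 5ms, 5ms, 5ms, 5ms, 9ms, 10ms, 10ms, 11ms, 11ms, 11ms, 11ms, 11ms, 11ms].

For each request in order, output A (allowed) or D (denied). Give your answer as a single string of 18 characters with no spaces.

Answer: AADDDDDDDDDDDDDDDD

Derivation:
Tracking allowed requests in the window:
  req#1 t=5ms: ALLOW
  req#2 t=5ms: ALLOW
  req#3 t=5ms: DENY
  req#4 t=5ms: DENY
  req#5 t=5ms: DENY
  req#6 t=5ms: DENY
  req#7 t=5ms: DENY
  req#8 t=5ms: DENY
  req#9 t=5ms: DENY
  req#10 t=9ms: DENY
  req#11 t=10ms: DENY
  req#12 t=10ms: DENY
  req#13 t=11ms: DENY
  req#14 t=11ms: DENY
  req#15 t=11ms: DENY
  req#16 t=11ms: DENY
  req#17 t=11ms: DENY
  req#18 t=11ms: DENY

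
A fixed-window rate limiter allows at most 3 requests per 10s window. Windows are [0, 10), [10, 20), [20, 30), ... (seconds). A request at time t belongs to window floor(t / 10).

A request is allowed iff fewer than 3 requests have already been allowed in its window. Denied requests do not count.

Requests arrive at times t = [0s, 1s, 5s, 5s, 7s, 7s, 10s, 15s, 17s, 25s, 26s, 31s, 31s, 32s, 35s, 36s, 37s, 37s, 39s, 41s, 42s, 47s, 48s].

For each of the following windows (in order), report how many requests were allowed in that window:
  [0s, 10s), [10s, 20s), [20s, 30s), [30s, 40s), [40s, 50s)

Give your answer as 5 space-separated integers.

Answer: 3 3 2 3 3

Derivation:
Processing requests:
  req#1 t=0s (window 0): ALLOW
  req#2 t=1s (window 0): ALLOW
  req#3 t=5s (window 0): ALLOW
  req#4 t=5s (window 0): DENY
  req#5 t=7s (window 0): DENY
  req#6 t=7s (window 0): DENY
  req#7 t=10s (window 1): ALLOW
  req#8 t=15s (window 1): ALLOW
  req#9 t=17s (window 1): ALLOW
  req#10 t=25s (window 2): ALLOW
  req#11 t=26s (window 2): ALLOW
  req#12 t=31s (window 3): ALLOW
  req#13 t=31s (window 3): ALLOW
  req#14 t=32s (window 3): ALLOW
  req#15 t=35s (window 3): DENY
  req#16 t=36s (window 3): DENY
  req#17 t=37s (window 3): DENY
  req#18 t=37s (window 3): DENY
  req#19 t=39s (window 3): DENY
  req#20 t=41s (window 4): ALLOW
  req#21 t=42s (window 4): ALLOW
  req#22 t=47s (window 4): ALLOW
  req#23 t=48s (window 4): DENY

Allowed counts by window: 3 3 2 3 3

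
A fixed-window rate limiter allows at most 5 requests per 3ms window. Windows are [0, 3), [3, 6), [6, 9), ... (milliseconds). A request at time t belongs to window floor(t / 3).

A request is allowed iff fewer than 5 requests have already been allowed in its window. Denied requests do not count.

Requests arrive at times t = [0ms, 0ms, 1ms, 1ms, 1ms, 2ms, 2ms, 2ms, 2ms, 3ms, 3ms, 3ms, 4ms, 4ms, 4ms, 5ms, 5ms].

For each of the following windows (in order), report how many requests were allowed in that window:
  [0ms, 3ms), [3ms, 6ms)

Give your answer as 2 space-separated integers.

Processing requests:
  req#1 t=0ms (window 0): ALLOW
  req#2 t=0ms (window 0): ALLOW
  req#3 t=1ms (window 0): ALLOW
  req#4 t=1ms (window 0): ALLOW
  req#5 t=1ms (window 0): ALLOW
  req#6 t=2ms (window 0): DENY
  req#7 t=2ms (window 0): DENY
  req#8 t=2ms (window 0): DENY
  req#9 t=2ms (window 0): DENY
  req#10 t=3ms (window 1): ALLOW
  req#11 t=3ms (window 1): ALLOW
  req#12 t=3ms (window 1): ALLOW
  req#13 t=4ms (window 1): ALLOW
  req#14 t=4ms (window 1): ALLOW
  req#15 t=4ms (window 1): DENY
  req#16 t=5ms (window 1): DENY
  req#17 t=5ms (window 1): DENY

Allowed counts by window: 5 5

Answer: 5 5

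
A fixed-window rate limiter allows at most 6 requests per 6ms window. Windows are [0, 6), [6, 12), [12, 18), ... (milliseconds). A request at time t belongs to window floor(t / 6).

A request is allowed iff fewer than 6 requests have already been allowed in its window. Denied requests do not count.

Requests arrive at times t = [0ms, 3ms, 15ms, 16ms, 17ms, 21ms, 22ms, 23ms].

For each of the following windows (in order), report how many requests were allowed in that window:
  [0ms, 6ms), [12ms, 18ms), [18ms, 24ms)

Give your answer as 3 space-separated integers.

Processing requests:
  req#1 t=0ms (window 0): ALLOW
  req#2 t=3ms (window 0): ALLOW
  req#3 t=15ms (window 2): ALLOW
  req#4 t=16ms (window 2): ALLOW
  req#5 t=17ms (window 2): ALLOW
  req#6 t=21ms (window 3): ALLOW
  req#7 t=22ms (window 3): ALLOW
  req#8 t=23ms (window 3): ALLOW

Allowed counts by window: 2 3 3

Answer: 2 3 3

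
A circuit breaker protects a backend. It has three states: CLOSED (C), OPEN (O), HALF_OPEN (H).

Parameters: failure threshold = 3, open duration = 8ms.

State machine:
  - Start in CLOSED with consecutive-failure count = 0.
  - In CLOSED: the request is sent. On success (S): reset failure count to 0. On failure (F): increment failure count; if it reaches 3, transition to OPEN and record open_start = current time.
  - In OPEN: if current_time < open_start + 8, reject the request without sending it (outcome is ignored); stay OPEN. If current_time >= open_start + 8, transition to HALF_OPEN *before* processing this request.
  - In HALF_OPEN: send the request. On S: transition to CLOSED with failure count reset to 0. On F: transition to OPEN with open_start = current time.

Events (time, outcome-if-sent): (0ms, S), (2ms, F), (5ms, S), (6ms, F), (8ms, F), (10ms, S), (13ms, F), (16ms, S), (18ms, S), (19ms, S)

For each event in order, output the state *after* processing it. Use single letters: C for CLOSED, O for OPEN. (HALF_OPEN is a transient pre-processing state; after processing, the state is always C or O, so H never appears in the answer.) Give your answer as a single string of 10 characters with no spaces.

Answer: CCCCCCCCCC

Derivation:
State after each event:
  event#1 t=0ms outcome=S: state=CLOSED
  event#2 t=2ms outcome=F: state=CLOSED
  event#3 t=5ms outcome=S: state=CLOSED
  event#4 t=6ms outcome=F: state=CLOSED
  event#5 t=8ms outcome=F: state=CLOSED
  event#6 t=10ms outcome=S: state=CLOSED
  event#7 t=13ms outcome=F: state=CLOSED
  event#8 t=16ms outcome=S: state=CLOSED
  event#9 t=18ms outcome=S: state=CLOSED
  event#10 t=19ms outcome=S: state=CLOSED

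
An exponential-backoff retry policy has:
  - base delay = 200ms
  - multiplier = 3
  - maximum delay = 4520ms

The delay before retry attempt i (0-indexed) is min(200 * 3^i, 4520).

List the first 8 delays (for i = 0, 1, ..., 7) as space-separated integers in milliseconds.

Answer: 200 600 1800 4520 4520 4520 4520 4520

Derivation:
Computing each delay:
  i=0: min(200*3^0, 4520) = 200
  i=1: min(200*3^1, 4520) = 600
  i=2: min(200*3^2, 4520) = 1800
  i=3: min(200*3^3, 4520) = 4520
  i=4: min(200*3^4, 4520) = 4520
  i=5: min(200*3^5, 4520) = 4520
  i=6: min(200*3^6, 4520) = 4520
  i=7: min(200*3^7, 4520) = 4520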